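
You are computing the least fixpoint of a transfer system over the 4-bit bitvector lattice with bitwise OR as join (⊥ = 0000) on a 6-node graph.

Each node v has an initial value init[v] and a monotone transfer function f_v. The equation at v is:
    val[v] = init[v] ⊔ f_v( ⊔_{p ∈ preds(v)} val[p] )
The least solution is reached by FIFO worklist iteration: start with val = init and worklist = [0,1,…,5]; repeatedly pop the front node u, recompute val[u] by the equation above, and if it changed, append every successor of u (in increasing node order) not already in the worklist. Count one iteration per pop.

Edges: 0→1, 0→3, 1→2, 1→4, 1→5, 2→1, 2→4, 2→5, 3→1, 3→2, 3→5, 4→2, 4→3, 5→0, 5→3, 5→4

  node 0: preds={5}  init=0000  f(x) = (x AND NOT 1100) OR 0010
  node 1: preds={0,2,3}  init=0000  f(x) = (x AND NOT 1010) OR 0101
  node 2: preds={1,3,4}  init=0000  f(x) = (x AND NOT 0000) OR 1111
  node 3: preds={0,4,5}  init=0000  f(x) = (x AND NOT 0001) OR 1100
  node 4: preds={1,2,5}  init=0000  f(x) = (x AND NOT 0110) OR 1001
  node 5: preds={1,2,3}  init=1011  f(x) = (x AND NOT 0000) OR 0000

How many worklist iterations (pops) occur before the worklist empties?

11

Worklist (11 pops):
  #1 pop 0: in=1011 → 0011 (was 0000); enqueue []
  #2 pop 1: in=0011 → 0101 (was 0000); enqueue []
  #3 pop 2: in=0101 → 1111 (was 0000); enqueue [1]
  #4 pop 3: in=1011 → 1110 (was 0000); enqueue [2]
  #5 pop 4: in=1111 → 1001 (was 0000); enqueue [3]
  #6 pop 5: in=1111 → 1111 (was 1011); enqueue [0,4]
  #7 pop 1: in=1111 → 0101 (no change)
  #8 pop 2: in=1111 → 1111 (no change)
  #9 pop 3: in=1111 → 1110 (no change)
  #10 pop 0: in=1111 → 0011 (no change)
  #11 pop 4: in=1111 → 1001 (no change)

Fixpoint:
  val[0] = 0011
  val[1] = 0101
  val[2] = 1111
  val[3] = 1110
  val[4] = 1001
  val[5] = 1111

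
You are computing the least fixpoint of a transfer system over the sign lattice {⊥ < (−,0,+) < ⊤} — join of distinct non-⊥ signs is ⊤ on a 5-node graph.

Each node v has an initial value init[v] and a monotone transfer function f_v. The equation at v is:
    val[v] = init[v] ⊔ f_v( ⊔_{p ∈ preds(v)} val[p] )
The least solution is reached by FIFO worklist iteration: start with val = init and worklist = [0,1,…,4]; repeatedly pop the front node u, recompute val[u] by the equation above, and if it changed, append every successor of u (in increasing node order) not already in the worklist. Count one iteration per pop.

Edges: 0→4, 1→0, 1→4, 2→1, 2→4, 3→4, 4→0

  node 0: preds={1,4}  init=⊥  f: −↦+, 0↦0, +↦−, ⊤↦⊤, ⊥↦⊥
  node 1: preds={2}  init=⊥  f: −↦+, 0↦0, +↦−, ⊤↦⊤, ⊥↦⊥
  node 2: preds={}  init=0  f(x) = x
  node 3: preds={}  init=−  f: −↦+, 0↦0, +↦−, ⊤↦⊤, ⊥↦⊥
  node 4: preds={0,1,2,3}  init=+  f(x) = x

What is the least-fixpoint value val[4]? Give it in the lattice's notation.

Trace (7 dequeues):
  [1] u=0 | in + | out − | prev ⊥ | push {}
  [2] u=1 | in 0 | out 0 | prev ⊥ | push {0}
  [3] u=2 | in ⊥ | out 0 | ==
  [4] u=3 | in ⊥ | out − | ==
  [5] u=4 | in ⊤ | out ⊤ | prev + | push {}
  [6] u=0 | in ⊤ | out ⊤ | prev − | push {4}
  [7] u=4 | in ⊤ | out ⊤ | ==

Converged values:
  [0] ⊤
  [1] 0
  [2] 0
  [3] −
  [4] ⊤

⊤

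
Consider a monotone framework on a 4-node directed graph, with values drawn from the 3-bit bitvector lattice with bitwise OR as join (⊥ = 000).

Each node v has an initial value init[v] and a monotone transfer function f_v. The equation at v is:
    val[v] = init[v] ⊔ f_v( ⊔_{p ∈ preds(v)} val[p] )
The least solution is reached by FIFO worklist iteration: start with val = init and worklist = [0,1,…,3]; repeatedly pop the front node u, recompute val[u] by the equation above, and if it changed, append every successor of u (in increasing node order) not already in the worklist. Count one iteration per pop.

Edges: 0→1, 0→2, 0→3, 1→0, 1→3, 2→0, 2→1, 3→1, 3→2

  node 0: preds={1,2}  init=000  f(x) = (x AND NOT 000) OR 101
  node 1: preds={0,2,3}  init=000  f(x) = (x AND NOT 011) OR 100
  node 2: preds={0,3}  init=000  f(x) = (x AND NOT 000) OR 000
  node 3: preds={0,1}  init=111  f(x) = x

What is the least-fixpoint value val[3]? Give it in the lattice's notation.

111

Worklist (8 pops):
  #1 pop 0: in=000 → 101 (was 000); enqueue []
  #2 pop 1: in=111 → 100 (was 000); enqueue [0]
  #3 pop 2: in=111 → 111 (was 000); enqueue [1]
  #4 pop 3: in=101 → 111 (no change)
  #5 pop 0: in=111 → 111 (was 101); enqueue [2,3]
  #6 pop 1: in=111 → 100 (no change)
  #7 pop 2: in=111 → 111 (no change)
  #8 pop 3: in=111 → 111 (no change)

Fixpoint:
  val[0] = 111
  val[1] = 100
  val[2] = 111
  val[3] = 111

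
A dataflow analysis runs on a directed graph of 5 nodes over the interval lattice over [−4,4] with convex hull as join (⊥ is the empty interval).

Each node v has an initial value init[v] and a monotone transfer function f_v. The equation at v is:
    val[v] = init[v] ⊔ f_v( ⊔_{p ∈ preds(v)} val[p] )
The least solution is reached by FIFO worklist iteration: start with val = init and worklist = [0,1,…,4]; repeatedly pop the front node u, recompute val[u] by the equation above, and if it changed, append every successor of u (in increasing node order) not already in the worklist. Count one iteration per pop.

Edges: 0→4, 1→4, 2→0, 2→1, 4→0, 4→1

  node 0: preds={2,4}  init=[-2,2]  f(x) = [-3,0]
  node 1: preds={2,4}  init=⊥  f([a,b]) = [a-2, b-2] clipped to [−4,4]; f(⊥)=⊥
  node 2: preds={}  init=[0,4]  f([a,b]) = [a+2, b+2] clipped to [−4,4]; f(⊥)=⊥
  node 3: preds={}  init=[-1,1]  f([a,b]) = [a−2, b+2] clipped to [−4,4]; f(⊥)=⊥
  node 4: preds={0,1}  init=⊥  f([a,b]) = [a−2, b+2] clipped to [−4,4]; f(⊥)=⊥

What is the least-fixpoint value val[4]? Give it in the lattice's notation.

[-4,4]

Trace (8 dequeues):
  [1] u=0 | in [0,4] | out [-3,2] | prev [-2,2] | push {}
  [2] u=1 | in [0,4] | out [-2,2] | prev ⊥ | push {}
  [3] u=2 | in ⊥ | out [0,4] | ==
  [4] u=3 | in ⊥ | out [-1,1] | ==
  [5] u=4 | in [-3,2] | out [-4,4] | prev ⊥ | push {0,1}
  [6] u=0 | in [-4,4] | out [-3,2] | ==
  [7] u=1 | in [-4,4] | out [-4,2] | prev [-2,2] | push {4}
  [8] u=4 | in [-4,2] | out [-4,4] | ==

Converged values:
  [0] [-3,2]
  [1] [-4,2]
  [2] [0,4]
  [3] [-1,1]
  [4] [-4,4]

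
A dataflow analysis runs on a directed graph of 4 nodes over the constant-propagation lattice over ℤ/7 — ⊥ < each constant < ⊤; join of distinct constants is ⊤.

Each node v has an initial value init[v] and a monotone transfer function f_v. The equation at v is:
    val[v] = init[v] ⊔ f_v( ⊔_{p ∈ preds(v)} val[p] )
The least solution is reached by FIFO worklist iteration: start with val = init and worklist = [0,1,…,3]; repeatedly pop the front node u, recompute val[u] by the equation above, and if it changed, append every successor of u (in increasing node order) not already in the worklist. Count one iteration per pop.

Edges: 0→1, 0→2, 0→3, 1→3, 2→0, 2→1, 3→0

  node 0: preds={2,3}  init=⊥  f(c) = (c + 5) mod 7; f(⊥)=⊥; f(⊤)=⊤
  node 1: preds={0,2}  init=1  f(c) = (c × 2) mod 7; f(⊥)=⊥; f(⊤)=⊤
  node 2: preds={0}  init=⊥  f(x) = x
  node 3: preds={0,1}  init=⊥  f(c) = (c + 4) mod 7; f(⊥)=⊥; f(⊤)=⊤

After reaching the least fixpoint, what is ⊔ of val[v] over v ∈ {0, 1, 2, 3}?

Trace (14 dequeues):
  [1] u=0 | in ⊥ | out ⊥ | ==
  [2] u=1 | in ⊥ | out 1 | ==
  [3] u=2 | in ⊥ | out ⊥ | ==
  [4] u=3 | in 1 | out 5 | prev ⊥ | push {0}
  [5] u=0 | in 5 | out 3 | prev ⊥ | push {1,2,3}
  [6] u=1 | in 3 | out ⊤ | prev 1 | push {}
  [7] u=2 | in 3 | out 3 | prev ⊥ | push {0,1}
  [8] u=3 | in ⊤ | out ⊤ | prev 5 | push {}
  [9] u=0 | in ⊤ | out ⊤ | prev 3 | push {2,3}
  [10] u=1 | in ⊤ | out ⊤ | ==
  [11] u=2 | in ⊤ | out ⊤ | prev 3 | push {0,1}
  [12] u=3 | in ⊤ | out ⊤ | ==
  [13] u=0 | in ⊤ | out ⊤ | ==
  [14] u=1 | in ⊤ | out ⊤ | ==

Converged values:
  [0] ⊤
  [1] ⊤
  [2] ⊤
  [3] ⊤

⊤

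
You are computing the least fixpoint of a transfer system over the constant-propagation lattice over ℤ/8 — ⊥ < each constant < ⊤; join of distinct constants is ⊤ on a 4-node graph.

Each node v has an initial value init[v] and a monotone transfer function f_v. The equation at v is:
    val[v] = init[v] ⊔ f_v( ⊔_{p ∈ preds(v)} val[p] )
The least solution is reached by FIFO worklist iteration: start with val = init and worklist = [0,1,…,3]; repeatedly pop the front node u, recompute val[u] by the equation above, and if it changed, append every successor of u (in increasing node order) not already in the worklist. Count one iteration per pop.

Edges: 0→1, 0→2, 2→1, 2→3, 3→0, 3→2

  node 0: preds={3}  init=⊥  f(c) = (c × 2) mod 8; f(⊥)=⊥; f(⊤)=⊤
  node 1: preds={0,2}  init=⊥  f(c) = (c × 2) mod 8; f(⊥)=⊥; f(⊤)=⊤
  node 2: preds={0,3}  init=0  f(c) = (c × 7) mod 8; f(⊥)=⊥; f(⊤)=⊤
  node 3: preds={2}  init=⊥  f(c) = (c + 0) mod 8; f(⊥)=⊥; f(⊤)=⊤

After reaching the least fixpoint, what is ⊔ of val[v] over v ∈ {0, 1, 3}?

0

Iteration log — 7 steps:
  step 1. node 0  ⊔preds=⊥  new=⊥  stable
  step 2. node 1  ⊔preds=0  new=0  old=⊥  +wl: 
  step 3. node 2  ⊔preds=⊥  new=0  stable
  step 4. node 3  ⊔preds=0  new=0  old=⊥  +wl: 0,2
  step 5. node 0  ⊔preds=0  new=0  old=⊥  +wl: 1
  step 6. node 2  ⊔preds=0  new=0  stable
  step 7. node 1  ⊔preds=0  new=0  stable

Least fixpoint reached:
  node 0: 0
  node 1: 0
  node 2: 0
  node 3: 0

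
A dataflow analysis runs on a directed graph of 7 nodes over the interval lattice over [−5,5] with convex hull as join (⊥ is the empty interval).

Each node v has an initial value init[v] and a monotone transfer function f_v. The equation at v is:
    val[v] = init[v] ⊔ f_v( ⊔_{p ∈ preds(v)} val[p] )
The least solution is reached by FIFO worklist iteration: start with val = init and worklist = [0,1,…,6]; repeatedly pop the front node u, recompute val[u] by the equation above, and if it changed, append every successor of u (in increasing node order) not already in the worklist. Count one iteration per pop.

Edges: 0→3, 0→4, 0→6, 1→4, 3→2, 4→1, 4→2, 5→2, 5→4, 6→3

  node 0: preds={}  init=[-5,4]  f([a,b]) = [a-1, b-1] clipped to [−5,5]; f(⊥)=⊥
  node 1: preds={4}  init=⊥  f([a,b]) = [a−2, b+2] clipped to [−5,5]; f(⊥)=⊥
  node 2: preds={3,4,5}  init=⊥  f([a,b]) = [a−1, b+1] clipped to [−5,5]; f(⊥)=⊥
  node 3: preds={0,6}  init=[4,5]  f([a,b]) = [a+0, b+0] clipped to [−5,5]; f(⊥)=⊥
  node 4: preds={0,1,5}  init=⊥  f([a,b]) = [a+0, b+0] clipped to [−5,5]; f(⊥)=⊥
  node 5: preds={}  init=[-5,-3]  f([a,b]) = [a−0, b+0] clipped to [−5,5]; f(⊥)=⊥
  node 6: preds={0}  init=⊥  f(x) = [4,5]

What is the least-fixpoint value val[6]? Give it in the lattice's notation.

[4,5]

Iteration log — 13 steps:
  step 1. node 0  ⊔preds=⊥  new=[-5,4]  stable
  step 2. node 1  ⊔preds=⊥  new=⊥  stable
  step 3. node 2  ⊔preds=[-5,5]  new=[-5,5]  old=⊥  +wl: 
  step 4. node 3  ⊔preds=[-5,4]  new=[-5,5]  old=[4,5]  +wl: 2
  step 5. node 4  ⊔preds=[-5,4]  new=[-5,4]  old=⊥  +wl: 1
  step 6. node 5  ⊔preds=⊥  new=[-5,-3]  stable
  step 7. node 6  ⊔preds=[-5,4]  new=[4,5]  old=⊥  +wl: 3
  step 8. node 2  ⊔preds=[-5,5]  new=[-5,5]  stable
  step 9. node 1  ⊔preds=[-5,4]  new=[-5,5]  old=⊥  +wl: 4
  step 10. node 3  ⊔preds=[-5,5]  new=[-5,5]  stable
  step 11. node 4  ⊔preds=[-5,5]  new=[-5,5]  old=[-5,4]  +wl: 1,2
  step 12. node 1  ⊔preds=[-5,5]  new=[-5,5]  stable
  step 13. node 2  ⊔preds=[-5,5]  new=[-5,5]  stable

Least fixpoint reached:
  node 0: [-5,4]
  node 1: [-5,5]
  node 2: [-5,5]
  node 3: [-5,5]
  node 4: [-5,5]
  node 5: [-5,-3]
  node 6: [4,5]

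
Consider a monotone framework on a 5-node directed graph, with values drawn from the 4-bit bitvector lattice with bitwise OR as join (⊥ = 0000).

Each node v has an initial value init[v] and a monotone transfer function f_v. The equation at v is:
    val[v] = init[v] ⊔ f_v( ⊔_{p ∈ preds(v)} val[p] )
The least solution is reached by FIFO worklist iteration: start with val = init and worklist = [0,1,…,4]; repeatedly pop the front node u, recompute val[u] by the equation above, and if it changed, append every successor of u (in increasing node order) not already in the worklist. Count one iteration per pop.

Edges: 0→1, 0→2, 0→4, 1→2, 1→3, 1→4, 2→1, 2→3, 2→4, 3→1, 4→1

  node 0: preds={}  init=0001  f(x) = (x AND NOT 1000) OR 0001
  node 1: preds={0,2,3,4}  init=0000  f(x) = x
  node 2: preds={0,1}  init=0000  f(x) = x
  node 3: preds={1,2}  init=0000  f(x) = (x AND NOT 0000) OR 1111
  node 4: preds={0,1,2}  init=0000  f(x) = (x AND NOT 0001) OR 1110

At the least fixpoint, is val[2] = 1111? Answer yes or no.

Trace (10 dequeues):
  [1] u=0 | in 0000 | out 0001 | ==
  [2] u=1 | in 0001 | out 0001 | prev 0000 | push {}
  [3] u=2 | in 0001 | out 0001 | prev 0000 | push {1}
  [4] u=3 | in 0001 | out 1111 | prev 0000 | push {}
  [5] u=4 | in 0001 | out 1110 | prev 0000 | push {}
  [6] u=1 | in 1111 | out 1111 | prev 0001 | push {2,3,4}
  [7] u=2 | in 1111 | out 1111 | prev 0001 | push {1}
  [8] u=3 | in 1111 | out 1111 | ==
  [9] u=4 | in 1111 | out 1110 | ==
  [10] u=1 | in 1111 | out 1111 | ==

Converged values:
  [0] 0001
  [1] 1111
  [2] 1111
  [3] 1111
  [4] 1110

yes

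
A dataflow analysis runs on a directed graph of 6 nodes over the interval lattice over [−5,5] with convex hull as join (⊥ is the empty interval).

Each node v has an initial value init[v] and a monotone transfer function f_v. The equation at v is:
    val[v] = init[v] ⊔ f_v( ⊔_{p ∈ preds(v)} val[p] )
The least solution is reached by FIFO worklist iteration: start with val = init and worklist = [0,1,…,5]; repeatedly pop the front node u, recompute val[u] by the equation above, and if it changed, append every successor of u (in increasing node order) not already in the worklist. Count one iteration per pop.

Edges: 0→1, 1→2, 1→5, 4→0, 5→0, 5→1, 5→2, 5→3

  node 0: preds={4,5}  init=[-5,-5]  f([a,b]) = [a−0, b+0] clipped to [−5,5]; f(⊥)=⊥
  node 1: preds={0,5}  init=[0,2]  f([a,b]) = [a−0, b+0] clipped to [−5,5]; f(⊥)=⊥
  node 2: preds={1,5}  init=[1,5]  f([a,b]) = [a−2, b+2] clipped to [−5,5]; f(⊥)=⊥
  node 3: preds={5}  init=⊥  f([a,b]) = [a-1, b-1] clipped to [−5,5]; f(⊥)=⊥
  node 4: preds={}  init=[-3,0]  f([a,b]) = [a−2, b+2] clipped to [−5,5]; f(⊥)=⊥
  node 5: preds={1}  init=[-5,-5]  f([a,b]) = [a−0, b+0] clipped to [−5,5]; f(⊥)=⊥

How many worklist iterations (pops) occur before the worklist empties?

10

Worklist (10 pops):
  #1 pop 0: in=[-5,0] → [-5,0] (was [-5,-5]); enqueue []
  #2 pop 1: in=[-5,0] → [-5,2] (was [0,2]); enqueue []
  #3 pop 2: in=[-5,2] → [-5,5] (was [1,5]); enqueue []
  #4 pop 3: in=[-5,-5] → [-5,-5] (was ⊥); enqueue []
  #5 pop 4: in=⊥ → [-3,0] (no change)
  #6 pop 5: in=[-5,2] → [-5,2] (was [-5,-5]); enqueue [0,1,2,3]
  #7 pop 0: in=[-5,2] → [-5,2] (was [-5,0]); enqueue []
  #8 pop 1: in=[-5,2] → [-5,2] (no change)
  #9 pop 2: in=[-5,2] → [-5,5] (no change)
  #10 pop 3: in=[-5,2] → [-5,1] (was [-5,-5]); enqueue []

Fixpoint:
  val[0] = [-5,2]
  val[1] = [-5,2]
  val[2] = [-5,5]
  val[3] = [-5,1]
  val[4] = [-3,0]
  val[5] = [-5,2]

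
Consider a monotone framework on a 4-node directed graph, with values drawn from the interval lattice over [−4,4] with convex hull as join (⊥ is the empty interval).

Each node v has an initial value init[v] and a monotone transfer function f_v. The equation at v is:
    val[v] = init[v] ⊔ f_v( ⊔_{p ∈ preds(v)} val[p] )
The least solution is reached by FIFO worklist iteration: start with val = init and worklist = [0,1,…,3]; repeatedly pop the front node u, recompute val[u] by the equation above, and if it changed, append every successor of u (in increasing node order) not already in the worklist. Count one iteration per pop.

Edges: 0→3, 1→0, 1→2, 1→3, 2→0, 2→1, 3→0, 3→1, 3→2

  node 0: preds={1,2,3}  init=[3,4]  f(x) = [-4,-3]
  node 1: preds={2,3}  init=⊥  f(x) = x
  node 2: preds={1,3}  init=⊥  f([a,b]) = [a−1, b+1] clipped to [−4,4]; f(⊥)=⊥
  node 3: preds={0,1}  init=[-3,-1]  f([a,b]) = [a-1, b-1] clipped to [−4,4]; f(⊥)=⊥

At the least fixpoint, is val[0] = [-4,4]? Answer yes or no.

Trace (13 dequeues):
  [1] u=0 | in [-3,-1] | out [-4,4] | prev [3,4] | push {}
  [2] u=1 | in [-3,-1] | out [-3,-1] | prev ⊥ | push {0}
  [3] u=2 | in [-3,-1] | out [-4,0] | prev ⊥ | push {1}
  [4] u=3 | in [-4,4] | out [-4,3] | prev [-3,-1] | push {2}
  [5] u=0 | in [-4,3] | out [-4,4] | ==
  [6] u=1 | in [-4,3] | out [-4,3] | prev [-3,-1] | push {0,3}
  [7] u=2 | in [-4,3] | out [-4,4] | prev [-4,0] | push {1}
  [8] u=0 | in [-4,4] | out [-4,4] | ==
  [9] u=3 | in [-4,4] | out [-4,3] | ==
  [10] u=1 | in [-4,4] | out [-4,4] | prev [-4,3] | push {0,2,3}
  [11] u=0 | in [-4,4] | out [-4,4] | ==
  [12] u=2 | in [-4,4] | out [-4,4] | ==
  [13] u=3 | in [-4,4] | out [-4,3] | ==

Converged values:
  [0] [-4,4]
  [1] [-4,4]
  [2] [-4,4]
  [3] [-4,3]

yes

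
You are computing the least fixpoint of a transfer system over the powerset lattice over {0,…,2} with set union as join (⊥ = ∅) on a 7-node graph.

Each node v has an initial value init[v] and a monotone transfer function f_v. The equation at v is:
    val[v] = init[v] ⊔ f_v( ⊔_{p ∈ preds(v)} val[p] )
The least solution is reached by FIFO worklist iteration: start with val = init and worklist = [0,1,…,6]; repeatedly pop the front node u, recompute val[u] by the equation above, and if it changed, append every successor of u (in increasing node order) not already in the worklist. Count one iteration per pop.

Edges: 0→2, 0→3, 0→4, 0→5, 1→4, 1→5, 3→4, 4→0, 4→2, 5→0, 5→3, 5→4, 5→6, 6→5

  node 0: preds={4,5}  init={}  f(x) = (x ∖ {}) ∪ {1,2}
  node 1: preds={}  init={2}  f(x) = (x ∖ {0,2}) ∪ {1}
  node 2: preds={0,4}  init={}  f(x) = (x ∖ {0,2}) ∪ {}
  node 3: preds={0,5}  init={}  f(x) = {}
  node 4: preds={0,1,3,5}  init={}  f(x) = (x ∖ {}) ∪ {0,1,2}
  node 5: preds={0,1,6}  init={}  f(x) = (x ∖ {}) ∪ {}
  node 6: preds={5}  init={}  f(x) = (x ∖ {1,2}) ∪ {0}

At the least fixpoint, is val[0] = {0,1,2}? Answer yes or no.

yes

Trace (16 dequeues):
  [1] u=0 | in {} | out {1,2} | prev {} | push {}
  [2] u=1 | in {} | out {1,2} | prev {2} | push {}
  [3] u=2 | in {1,2} | out {1} | prev {} | push {}
  [4] u=3 | in {1,2} | out {} | ==
  [5] u=4 | in {1,2} | out {0,1,2} | prev {} | push {0,2}
  [6] u=5 | in {1,2} | out {1,2} | prev {} | push {3,4}
  [7] u=6 | in {1,2} | out {0} | prev {} | push {5}
  [8] u=0 | in {0,1,2} | out {0,1,2} | prev {1,2} | push {}
  [9] u=2 | in {0,1,2} | out {1} | ==
  [10] u=3 | in {0,1,2} | out {} | ==
  [11] u=4 | in {0,1,2} | out {0,1,2} | ==
  [12] u=5 | in {0,1,2} | out {0,1,2} | prev {1,2} | push {0,3,4,6}
  [13] u=0 | in {0,1,2} | out {0,1,2} | ==
  [14] u=3 | in {0,1,2} | out {} | ==
  [15] u=4 | in {0,1,2} | out {0,1,2} | ==
  [16] u=6 | in {0,1,2} | out {0} | ==

Converged values:
  [0] {0,1,2}
  [1] {1,2}
  [2] {1}
  [3] {}
  [4] {0,1,2}
  [5] {0,1,2}
  [6] {0}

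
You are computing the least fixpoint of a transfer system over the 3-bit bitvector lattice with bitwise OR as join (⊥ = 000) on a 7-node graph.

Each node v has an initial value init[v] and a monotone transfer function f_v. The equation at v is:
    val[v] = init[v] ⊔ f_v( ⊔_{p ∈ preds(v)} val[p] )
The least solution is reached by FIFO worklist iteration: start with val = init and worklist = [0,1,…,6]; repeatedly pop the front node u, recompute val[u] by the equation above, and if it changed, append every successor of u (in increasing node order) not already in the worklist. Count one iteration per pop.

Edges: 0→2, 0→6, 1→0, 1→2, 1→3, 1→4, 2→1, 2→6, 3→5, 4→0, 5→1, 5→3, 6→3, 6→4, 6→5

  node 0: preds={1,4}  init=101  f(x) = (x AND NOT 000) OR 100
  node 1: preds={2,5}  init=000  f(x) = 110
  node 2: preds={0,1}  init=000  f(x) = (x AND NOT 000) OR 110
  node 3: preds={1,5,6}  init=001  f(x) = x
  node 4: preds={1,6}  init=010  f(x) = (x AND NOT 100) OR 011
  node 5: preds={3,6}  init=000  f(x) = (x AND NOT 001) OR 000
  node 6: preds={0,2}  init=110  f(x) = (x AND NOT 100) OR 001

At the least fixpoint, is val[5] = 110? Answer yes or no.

Worklist (12 pops):
  #1 pop 0: in=010 → 111 (was 101); enqueue []
  #2 pop 1: in=000 → 110 (was 000); enqueue [0]
  #3 pop 2: in=111 → 111 (was 000); enqueue [1]
  #4 pop 3: in=110 → 111 (was 001); enqueue []
  #5 pop 4: in=110 → 011 (was 010); enqueue []
  #6 pop 5: in=111 → 110 (was 000); enqueue [3]
  #7 pop 6: in=111 → 111 (was 110); enqueue [4,5]
  #8 pop 0: in=111 → 111 (no change)
  #9 pop 1: in=111 → 110 (no change)
  #10 pop 3: in=111 → 111 (no change)
  #11 pop 4: in=111 → 011 (no change)
  #12 pop 5: in=111 → 110 (no change)

Fixpoint:
  val[0] = 111
  val[1] = 110
  val[2] = 111
  val[3] = 111
  val[4] = 011
  val[5] = 110
  val[6] = 111

yes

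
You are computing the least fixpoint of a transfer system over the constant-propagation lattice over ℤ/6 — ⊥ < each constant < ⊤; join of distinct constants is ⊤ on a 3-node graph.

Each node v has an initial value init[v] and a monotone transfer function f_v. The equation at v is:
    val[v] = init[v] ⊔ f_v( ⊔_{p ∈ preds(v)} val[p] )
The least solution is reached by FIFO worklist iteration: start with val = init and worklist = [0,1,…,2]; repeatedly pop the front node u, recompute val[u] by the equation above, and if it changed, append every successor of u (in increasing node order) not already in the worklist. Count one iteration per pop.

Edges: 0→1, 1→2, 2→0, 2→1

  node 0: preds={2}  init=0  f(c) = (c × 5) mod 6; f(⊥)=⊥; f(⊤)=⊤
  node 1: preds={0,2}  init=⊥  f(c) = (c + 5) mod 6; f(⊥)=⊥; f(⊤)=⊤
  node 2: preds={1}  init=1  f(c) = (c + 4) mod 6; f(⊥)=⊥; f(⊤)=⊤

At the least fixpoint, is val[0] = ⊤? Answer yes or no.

Trace (5 dequeues):
  [1] u=0 | in 1 | out ⊤ | prev 0 | push {}
  [2] u=1 | in ⊤ | out ⊤ | prev ⊥ | push {}
  [3] u=2 | in ⊤ | out ⊤ | prev 1 | push {0,1}
  [4] u=0 | in ⊤ | out ⊤ | ==
  [5] u=1 | in ⊤ | out ⊤ | ==

Converged values:
  [0] ⊤
  [1] ⊤
  [2] ⊤

yes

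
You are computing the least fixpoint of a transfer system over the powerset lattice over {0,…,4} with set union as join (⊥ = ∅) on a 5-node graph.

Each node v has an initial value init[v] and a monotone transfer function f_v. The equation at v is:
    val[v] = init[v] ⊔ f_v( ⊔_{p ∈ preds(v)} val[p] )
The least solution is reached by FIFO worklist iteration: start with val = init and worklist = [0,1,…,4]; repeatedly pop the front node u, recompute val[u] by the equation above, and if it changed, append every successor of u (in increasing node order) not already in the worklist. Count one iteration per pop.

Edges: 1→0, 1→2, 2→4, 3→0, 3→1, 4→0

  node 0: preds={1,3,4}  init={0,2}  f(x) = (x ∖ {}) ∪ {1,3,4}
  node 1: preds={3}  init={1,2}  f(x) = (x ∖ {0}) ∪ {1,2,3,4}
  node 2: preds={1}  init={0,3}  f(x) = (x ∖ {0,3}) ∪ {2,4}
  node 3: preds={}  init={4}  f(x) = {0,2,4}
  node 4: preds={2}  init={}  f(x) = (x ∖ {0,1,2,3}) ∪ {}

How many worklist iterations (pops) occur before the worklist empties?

Trace (7 dequeues):
  [1] u=0 | in {1,2,4} | out {0,1,2,3,4} | prev {0,2} | push {}
  [2] u=1 | in {4} | out {1,2,3,4} | prev {1,2} | push {0}
  [3] u=2 | in {1,2,3,4} | out {0,1,2,3,4} | prev {0,3} | push {}
  [4] u=3 | in {} | out {0,2,4} | prev {4} | push {1}
  [5] u=4 | in {0,1,2,3,4} | out {4} | prev {} | push {}
  [6] u=0 | in {0,1,2,3,4} | out {0,1,2,3,4} | ==
  [7] u=1 | in {0,2,4} | out {1,2,3,4} | ==

Converged values:
  [0] {0,1,2,3,4}
  [1] {1,2,3,4}
  [2] {0,1,2,3,4}
  [3] {0,2,4}
  [4] {4}

7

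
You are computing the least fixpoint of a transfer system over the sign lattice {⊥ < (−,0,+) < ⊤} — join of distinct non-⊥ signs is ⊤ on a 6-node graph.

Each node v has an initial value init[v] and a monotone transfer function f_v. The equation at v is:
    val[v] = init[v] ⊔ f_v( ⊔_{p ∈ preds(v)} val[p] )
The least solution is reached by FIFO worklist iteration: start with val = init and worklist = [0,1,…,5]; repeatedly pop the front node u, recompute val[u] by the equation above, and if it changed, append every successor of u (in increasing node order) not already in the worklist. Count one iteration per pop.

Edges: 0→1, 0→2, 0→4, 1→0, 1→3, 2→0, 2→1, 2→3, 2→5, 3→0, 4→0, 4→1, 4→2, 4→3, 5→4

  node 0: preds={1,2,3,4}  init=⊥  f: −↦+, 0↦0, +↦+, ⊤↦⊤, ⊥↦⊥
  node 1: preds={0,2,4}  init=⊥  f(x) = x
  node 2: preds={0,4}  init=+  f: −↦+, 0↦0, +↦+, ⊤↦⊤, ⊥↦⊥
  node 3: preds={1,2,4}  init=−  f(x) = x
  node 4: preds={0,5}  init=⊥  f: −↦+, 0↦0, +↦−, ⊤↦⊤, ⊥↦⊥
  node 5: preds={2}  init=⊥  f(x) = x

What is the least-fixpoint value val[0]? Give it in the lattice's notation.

⊤

Iteration log — 11 steps:
  step 1. node 0  ⊔preds=⊤  new=⊤  old=⊥  +wl: 
  step 2. node 1  ⊔preds=⊤  new=⊤  old=⊥  +wl: 0
  step 3. node 2  ⊔preds=⊤  new=⊤  old=+  +wl: 1
  step 4. node 3  ⊔preds=⊤  new=⊤  old=−  +wl: 
  step 5. node 4  ⊔preds=⊤  new=⊤  old=⊥  +wl: 2,3
  step 6. node 5  ⊔preds=⊤  new=⊤  old=⊥  +wl: 4
  step 7. node 0  ⊔preds=⊤  new=⊤  stable
  step 8. node 1  ⊔preds=⊤  new=⊤  stable
  step 9. node 2  ⊔preds=⊤  new=⊤  stable
  step 10. node 3  ⊔preds=⊤  new=⊤  stable
  step 11. node 4  ⊔preds=⊤  new=⊤  stable

Least fixpoint reached:
  node 0: ⊤
  node 1: ⊤
  node 2: ⊤
  node 3: ⊤
  node 4: ⊤
  node 5: ⊤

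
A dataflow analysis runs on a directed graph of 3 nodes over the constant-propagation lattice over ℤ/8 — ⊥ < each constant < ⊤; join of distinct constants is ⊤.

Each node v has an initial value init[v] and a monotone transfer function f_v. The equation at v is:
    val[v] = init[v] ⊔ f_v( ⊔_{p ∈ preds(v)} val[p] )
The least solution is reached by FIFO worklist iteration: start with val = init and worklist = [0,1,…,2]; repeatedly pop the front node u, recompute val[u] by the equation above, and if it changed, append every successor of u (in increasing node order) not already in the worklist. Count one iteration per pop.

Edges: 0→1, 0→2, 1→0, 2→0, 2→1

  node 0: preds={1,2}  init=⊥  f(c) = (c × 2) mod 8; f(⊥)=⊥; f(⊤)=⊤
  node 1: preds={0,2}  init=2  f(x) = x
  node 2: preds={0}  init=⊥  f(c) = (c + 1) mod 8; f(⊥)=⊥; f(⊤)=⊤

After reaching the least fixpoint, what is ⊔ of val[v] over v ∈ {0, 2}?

Worklist (8 pops):
  #1 pop 0: in=2 → 4 (was ⊥); enqueue []
  #2 pop 1: in=4 → ⊤ (was 2); enqueue [0]
  #3 pop 2: in=4 → 5 (was ⊥); enqueue [1]
  #4 pop 0: in=⊤ → ⊤ (was 4); enqueue [2]
  #5 pop 1: in=⊤ → ⊤ (no change)
  #6 pop 2: in=⊤ → ⊤ (was 5); enqueue [0,1]
  #7 pop 0: in=⊤ → ⊤ (no change)
  #8 pop 1: in=⊤ → ⊤ (no change)

Fixpoint:
  val[0] = ⊤
  val[1] = ⊤
  val[2] = ⊤

⊤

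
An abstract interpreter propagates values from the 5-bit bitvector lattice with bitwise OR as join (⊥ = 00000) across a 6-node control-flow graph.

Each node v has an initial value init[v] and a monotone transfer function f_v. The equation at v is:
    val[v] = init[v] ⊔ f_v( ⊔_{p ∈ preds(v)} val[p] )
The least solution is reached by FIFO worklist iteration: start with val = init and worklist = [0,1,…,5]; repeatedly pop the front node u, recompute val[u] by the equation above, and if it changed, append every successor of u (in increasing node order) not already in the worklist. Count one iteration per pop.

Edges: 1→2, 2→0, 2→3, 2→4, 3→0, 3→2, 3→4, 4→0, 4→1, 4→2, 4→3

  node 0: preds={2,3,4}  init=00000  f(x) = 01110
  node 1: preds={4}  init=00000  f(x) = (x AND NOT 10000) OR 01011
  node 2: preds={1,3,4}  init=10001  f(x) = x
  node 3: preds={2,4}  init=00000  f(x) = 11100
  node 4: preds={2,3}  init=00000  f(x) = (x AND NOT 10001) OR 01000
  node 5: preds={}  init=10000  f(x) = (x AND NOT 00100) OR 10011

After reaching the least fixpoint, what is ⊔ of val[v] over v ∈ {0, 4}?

01110

Trace (13 dequeues):
  [1] u=0 | in 10001 | out 01110 | prev 00000 | push {}
  [2] u=1 | in 00000 | out 01011 | prev 00000 | push {}
  [3] u=2 | in 01011 | out 11011 | prev 10001 | push {0}
  [4] u=3 | in 11011 | out 11100 | prev 00000 | push {2}
  [5] u=4 | in 11111 | out 01110 | prev 00000 | push {1,3}
  [6] u=5 | in 00000 | out 10011 | prev 10000 | push {}
  [7] u=0 | in 11111 | out 01110 | ==
  [8] u=2 | in 11111 | out 11111 | prev 11011 | push {0,4}
  [9] u=1 | in 01110 | out 01111 | prev 01011 | push {2}
  [10] u=3 | in 11111 | out 11100 | ==
  [11] u=0 | in 11111 | out 01110 | ==
  [12] u=4 | in 11111 | out 01110 | ==
  [13] u=2 | in 11111 | out 11111 | ==

Converged values:
  [0] 01110
  [1] 01111
  [2] 11111
  [3] 11100
  [4] 01110
  [5] 10011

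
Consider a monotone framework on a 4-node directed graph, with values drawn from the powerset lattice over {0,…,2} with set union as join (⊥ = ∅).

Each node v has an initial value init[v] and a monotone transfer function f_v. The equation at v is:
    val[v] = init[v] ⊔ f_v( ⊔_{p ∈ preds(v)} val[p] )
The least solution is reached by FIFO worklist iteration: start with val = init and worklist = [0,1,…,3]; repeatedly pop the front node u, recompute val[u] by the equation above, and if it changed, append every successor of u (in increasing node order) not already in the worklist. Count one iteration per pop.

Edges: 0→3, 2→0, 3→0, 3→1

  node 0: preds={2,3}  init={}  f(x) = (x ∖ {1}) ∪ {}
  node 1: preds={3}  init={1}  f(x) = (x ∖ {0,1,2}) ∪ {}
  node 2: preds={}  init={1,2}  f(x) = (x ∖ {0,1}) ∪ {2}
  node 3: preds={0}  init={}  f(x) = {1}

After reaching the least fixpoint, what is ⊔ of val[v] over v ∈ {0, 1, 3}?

{1,2}

Trace (6 dequeues):
  [1] u=0 | in {1,2} | out {2} | prev {} | push {}
  [2] u=1 | in {} | out {1} | ==
  [3] u=2 | in {} | out {1,2} | ==
  [4] u=3 | in {2} | out {1} | prev {} | push {0,1}
  [5] u=0 | in {1,2} | out {2} | ==
  [6] u=1 | in {1} | out {1} | ==

Converged values:
  [0] {2}
  [1] {1}
  [2] {1,2}
  [3] {1}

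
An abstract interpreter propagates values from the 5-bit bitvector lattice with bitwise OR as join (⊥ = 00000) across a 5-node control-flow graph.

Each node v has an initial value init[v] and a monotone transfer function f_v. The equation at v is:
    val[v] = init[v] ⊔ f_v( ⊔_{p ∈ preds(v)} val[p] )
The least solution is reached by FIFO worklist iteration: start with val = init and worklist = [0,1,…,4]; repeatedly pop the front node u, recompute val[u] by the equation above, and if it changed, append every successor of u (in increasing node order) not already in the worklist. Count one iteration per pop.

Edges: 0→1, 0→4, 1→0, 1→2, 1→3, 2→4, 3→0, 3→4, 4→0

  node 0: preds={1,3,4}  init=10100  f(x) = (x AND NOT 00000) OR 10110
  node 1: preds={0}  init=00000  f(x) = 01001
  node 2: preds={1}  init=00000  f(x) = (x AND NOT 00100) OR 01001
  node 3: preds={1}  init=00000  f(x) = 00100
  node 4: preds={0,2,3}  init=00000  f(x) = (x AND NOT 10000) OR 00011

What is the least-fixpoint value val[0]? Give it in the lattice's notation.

11111

Iteration log — 8 steps:
  step 1. node 0  ⊔preds=00000  new=10110  old=10100  +wl: 
  step 2. node 1  ⊔preds=10110  new=01001  old=00000  +wl: 0
  step 3. node 2  ⊔preds=01001  new=01001  old=00000  +wl: 
  step 4. node 3  ⊔preds=01001  new=00100  old=00000  +wl: 
  step 5. node 4  ⊔preds=11111  new=01111  old=00000  +wl: 
  step 6. node 0  ⊔preds=01111  new=11111  old=10110  +wl: 1,4
  step 7. node 1  ⊔preds=11111  new=01001  stable
  step 8. node 4  ⊔preds=11111  new=01111  stable

Least fixpoint reached:
  node 0: 11111
  node 1: 01001
  node 2: 01001
  node 3: 00100
  node 4: 01111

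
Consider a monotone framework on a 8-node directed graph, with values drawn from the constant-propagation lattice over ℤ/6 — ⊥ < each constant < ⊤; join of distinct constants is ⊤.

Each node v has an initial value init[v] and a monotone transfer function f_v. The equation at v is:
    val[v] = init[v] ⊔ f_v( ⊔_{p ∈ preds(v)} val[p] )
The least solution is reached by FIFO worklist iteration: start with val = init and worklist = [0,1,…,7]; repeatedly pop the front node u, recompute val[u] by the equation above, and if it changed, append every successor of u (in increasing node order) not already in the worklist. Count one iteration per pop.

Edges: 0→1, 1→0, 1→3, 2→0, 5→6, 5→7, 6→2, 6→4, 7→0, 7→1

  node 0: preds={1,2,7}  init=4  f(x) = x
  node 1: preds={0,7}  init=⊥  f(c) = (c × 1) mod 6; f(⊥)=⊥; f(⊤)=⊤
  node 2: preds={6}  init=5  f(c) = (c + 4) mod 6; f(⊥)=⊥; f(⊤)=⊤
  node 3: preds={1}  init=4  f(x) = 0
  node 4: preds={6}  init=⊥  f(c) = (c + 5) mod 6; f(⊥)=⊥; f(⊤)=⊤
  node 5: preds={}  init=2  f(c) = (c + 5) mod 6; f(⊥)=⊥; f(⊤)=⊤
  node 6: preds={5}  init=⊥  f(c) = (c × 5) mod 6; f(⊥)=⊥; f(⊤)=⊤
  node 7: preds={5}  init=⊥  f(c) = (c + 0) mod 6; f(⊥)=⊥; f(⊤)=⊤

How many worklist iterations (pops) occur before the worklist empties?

13

Worklist (13 pops):
  #1 pop 0: in=5 → ⊤ (was 4); enqueue []
  #2 pop 1: in=⊤ → ⊤ (was ⊥); enqueue [0]
  #3 pop 2: in=⊥ → 5 (no change)
  #4 pop 3: in=⊤ → ⊤ (was 4); enqueue []
  #5 pop 4: in=⊥ → ⊥ (no change)
  #6 pop 5: in=⊥ → 2 (no change)
  #7 pop 6: in=2 → 4 (was ⊥); enqueue [2,4]
  #8 pop 7: in=2 → 2 (was ⊥); enqueue [1]
  #9 pop 0: in=⊤ → ⊤ (no change)
  #10 pop 2: in=4 → ⊤ (was 5); enqueue [0]
  #11 pop 4: in=4 → 3 (was ⊥); enqueue []
  #12 pop 1: in=⊤ → ⊤ (no change)
  #13 pop 0: in=⊤ → ⊤ (no change)

Fixpoint:
  val[0] = ⊤
  val[1] = ⊤
  val[2] = ⊤
  val[3] = ⊤
  val[4] = 3
  val[5] = 2
  val[6] = 4
  val[7] = 2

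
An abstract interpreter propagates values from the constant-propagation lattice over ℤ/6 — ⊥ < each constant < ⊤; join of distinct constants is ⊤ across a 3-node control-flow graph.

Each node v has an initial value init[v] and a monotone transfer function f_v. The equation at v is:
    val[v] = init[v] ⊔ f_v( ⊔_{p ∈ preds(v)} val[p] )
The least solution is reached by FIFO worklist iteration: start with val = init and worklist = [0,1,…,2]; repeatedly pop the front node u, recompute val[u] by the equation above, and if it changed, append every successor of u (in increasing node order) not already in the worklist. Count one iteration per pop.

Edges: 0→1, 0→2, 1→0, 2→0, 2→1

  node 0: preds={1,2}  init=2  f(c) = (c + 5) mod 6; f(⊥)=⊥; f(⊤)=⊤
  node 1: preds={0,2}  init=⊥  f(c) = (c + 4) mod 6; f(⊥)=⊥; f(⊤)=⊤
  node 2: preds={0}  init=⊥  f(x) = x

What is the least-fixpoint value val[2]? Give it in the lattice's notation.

⊤

Worklist (8 pops):
  #1 pop 0: in=⊥ → 2 (no change)
  #2 pop 1: in=2 → 0 (was ⊥); enqueue [0]
  #3 pop 2: in=2 → 2 (was ⊥); enqueue [1]
  #4 pop 0: in=⊤ → ⊤ (was 2); enqueue [2]
  #5 pop 1: in=⊤ → ⊤ (was 0); enqueue [0]
  #6 pop 2: in=⊤ → ⊤ (was 2); enqueue [1]
  #7 pop 0: in=⊤ → ⊤ (no change)
  #8 pop 1: in=⊤ → ⊤ (no change)

Fixpoint:
  val[0] = ⊤
  val[1] = ⊤
  val[2] = ⊤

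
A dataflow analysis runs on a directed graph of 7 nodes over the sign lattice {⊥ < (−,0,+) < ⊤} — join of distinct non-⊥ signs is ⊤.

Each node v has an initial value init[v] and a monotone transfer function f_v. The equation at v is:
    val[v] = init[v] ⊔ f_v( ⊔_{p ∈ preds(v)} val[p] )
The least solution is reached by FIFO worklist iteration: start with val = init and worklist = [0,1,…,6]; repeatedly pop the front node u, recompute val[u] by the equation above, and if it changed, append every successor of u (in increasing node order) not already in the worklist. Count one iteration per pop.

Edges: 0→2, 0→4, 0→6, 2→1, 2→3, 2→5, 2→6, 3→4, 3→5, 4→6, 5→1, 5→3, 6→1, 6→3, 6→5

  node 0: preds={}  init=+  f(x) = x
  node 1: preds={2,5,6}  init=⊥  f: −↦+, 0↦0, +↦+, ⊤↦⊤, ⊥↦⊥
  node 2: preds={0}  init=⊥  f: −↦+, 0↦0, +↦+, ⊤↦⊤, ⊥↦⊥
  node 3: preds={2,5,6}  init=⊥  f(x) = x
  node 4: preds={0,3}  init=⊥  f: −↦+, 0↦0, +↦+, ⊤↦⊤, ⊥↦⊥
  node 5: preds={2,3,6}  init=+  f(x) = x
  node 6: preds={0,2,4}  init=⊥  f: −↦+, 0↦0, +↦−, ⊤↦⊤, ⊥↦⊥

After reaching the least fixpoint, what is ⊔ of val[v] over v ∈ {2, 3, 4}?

⊤

Iteration log — 17 steps:
  step 1. node 0  ⊔preds=⊥  new=+  stable
  step 2. node 1  ⊔preds=+  new=+  old=⊥  +wl: 
  step 3. node 2  ⊔preds=+  new=+  old=⊥  +wl: 1
  step 4. node 3  ⊔preds=+  new=+  old=⊥  +wl: 
  step 5. node 4  ⊔preds=+  new=+  old=⊥  +wl: 
  step 6. node 5  ⊔preds=+  new=+  stable
  step 7. node 6  ⊔preds=+  new=−  old=⊥  +wl: 3,5
  step 8. node 1  ⊔preds=⊤  new=⊤  old=+  +wl: 
  step 9. node 3  ⊔preds=⊤  new=⊤  old=+  +wl: 4
  step 10. node 5  ⊔preds=⊤  new=⊤  old=+  +wl: 1,3
  step 11. node 4  ⊔preds=⊤  new=⊤  old=+  +wl: 6
  step 12. node 1  ⊔preds=⊤  new=⊤  stable
  step 13. node 3  ⊔preds=⊤  new=⊤  stable
  step 14. node 6  ⊔preds=⊤  new=⊤  old=−  +wl: 1,3,5
  step 15. node 1  ⊔preds=⊤  new=⊤  stable
  step 16. node 3  ⊔preds=⊤  new=⊤  stable
  step 17. node 5  ⊔preds=⊤  new=⊤  stable

Least fixpoint reached:
  node 0: +
  node 1: ⊤
  node 2: +
  node 3: ⊤
  node 4: ⊤
  node 5: ⊤
  node 6: ⊤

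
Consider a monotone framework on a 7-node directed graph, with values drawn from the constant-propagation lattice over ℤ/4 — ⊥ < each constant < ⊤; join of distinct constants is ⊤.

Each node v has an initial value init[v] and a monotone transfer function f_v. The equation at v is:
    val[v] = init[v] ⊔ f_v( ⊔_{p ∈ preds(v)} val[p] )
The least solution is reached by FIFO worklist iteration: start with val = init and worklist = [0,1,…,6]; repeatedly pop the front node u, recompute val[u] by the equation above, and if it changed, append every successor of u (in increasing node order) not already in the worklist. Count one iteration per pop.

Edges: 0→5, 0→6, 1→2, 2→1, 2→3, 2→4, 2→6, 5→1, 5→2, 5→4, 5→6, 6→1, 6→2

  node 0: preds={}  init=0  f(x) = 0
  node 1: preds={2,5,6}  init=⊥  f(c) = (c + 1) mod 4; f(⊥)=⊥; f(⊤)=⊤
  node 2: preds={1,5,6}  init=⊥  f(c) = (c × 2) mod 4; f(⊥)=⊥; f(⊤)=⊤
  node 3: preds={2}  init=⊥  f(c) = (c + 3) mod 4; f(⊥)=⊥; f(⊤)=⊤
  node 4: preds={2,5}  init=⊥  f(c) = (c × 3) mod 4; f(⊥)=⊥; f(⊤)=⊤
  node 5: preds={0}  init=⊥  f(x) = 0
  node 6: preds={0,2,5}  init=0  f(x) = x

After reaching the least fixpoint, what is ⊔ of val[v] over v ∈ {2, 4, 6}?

⊤

Worklist (10 pops):
  #1 pop 0: in=⊥ → 0 (no change)
  #2 pop 1: in=0 → 1 (was ⊥); enqueue []
  #3 pop 2: in=⊤ → ⊤ (was ⊥); enqueue [1]
  #4 pop 3: in=⊤ → ⊤ (was ⊥); enqueue []
  #5 pop 4: in=⊤ → ⊤ (was ⊥); enqueue []
  #6 pop 5: in=0 → 0 (was ⊥); enqueue [2,4]
  #7 pop 6: in=⊤ → ⊤ (was 0); enqueue []
  #8 pop 1: in=⊤ → ⊤ (was 1); enqueue []
  #9 pop 2: in=⊤ → ⊤ (no change)
  #10 pop 4: in=⊤ → ⊤ (no change)

Fixpoint:
  val[0] = 0
  val[1] = ⊤
  val[2] = ⊤
  val[3] = ⊤
  val[4] = ⊤
  val[5] = 0
  val[6] = ⊤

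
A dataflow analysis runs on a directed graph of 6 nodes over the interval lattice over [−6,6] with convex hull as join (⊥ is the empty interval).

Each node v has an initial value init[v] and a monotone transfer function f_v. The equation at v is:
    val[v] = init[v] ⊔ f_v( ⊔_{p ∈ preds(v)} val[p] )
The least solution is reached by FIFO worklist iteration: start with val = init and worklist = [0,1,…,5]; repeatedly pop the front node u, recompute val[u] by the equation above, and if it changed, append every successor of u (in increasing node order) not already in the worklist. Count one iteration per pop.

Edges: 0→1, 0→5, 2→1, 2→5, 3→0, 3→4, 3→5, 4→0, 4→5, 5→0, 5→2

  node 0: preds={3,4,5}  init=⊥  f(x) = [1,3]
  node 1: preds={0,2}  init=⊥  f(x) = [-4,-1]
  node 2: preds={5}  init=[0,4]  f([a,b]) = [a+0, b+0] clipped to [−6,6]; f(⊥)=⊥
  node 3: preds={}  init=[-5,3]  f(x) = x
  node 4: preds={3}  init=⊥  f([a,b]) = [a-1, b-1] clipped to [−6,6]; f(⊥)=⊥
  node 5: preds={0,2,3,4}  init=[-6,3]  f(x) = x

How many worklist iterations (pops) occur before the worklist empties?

9

Trace (9 dequeues):
  [1] u=0 | in [-6,3] | out [1,3] | prev ⊥ | push {}
  [2] u=1 | in [0,4] | out [-4,-1] | prev ⊥ | push {}
  [3] u=2 | in [-6,3] | out [-6,4] | prev [0,4] | push {1}
  [4] u=3 | in ⊥ | out [-5,3] | ==
  [5] u=4 | in [-5,3] | out [-6,2] | prev ⊥ | push {0}
  [6] u=5 | in [-6,4] | out [-6,4] | prev [-6,3] | push {2}
  [7] u=1 | in [-6,4] | out [-4,-1] | ==
  [8] u=0 | in [-6,4] | out [1,3] | ==
  [9] u=2 | in [-6,4] | out [-6,4] | ==

Converged values:
  [0] [1,3]
  [1] [-4,-1]
  [2] [-6,4]
  [3] [-5,3]
  [4] [-6,2]
  [5] [-6,4]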